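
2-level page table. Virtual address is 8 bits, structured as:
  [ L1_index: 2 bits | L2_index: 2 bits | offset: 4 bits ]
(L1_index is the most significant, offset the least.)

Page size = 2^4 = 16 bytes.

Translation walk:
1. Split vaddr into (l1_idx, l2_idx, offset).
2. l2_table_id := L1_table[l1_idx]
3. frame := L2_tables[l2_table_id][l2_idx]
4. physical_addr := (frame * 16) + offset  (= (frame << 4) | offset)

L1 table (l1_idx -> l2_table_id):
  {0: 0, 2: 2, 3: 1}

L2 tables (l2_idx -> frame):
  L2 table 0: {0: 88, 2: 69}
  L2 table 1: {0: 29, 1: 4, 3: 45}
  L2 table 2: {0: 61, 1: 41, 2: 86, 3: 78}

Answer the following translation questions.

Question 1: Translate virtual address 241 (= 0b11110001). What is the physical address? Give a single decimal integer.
vaddr = 241 = 0b11110001
Split: l1_idx=3, l2_idx=3, offset=1
L1[3] = 1
L2[1][3] = 45
paddr = 45 * 16 + 1 = 721

Answer: 721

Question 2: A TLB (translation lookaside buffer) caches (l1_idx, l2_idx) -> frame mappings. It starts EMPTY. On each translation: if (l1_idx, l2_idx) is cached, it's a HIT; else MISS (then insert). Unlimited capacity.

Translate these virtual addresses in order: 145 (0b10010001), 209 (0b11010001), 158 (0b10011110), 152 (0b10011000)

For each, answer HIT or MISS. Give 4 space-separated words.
Answer: MISS MISS HIT HIT

Derivation:
vaddr=145: (2,1) not in TLB -> MISS, insert
vaddr=209: (3,1) not in TLB -> MISS, insert
vaddr=158: (2,1) in TLB -> HIT
vaddr=152: (2,1) in TLB -> HIT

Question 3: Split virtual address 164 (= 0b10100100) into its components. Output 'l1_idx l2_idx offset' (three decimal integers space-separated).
Answer: 2 2 4

Derivation:
vaddr = 164 = 0b10100100
  top 2 bits -> l1_idx = 2
  next 2 bits -> l2_idx = 2
  bottom 4 bits -> offset = 4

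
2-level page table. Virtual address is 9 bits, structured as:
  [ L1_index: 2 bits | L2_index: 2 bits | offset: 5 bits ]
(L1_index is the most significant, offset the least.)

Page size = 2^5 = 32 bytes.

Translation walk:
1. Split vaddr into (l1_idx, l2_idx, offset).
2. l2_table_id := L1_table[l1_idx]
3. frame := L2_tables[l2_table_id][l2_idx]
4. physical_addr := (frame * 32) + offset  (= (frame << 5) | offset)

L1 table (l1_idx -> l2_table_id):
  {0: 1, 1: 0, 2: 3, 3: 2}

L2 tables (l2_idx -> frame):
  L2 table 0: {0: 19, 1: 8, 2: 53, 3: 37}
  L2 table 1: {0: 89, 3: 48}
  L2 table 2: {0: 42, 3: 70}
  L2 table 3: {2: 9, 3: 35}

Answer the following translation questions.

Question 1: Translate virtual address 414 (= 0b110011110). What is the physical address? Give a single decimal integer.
vaddr = 414 = 0b110011110
Split: l1_idx=3, l2_idx=0, offset=30
L1[3] = 2
L2[2][0] = 42
paddr = 42 * 32 + 30 = 1374

Answer: 1374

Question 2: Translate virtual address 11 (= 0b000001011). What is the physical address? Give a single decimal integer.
Answer: 2859

Derivation:
vaddr = 11 = 0b000001011
Split: l1_idx=0, l2_idx=0, offset=11
L1[0] = 1
L2[1][0] = 89
paddr = 89 * 32 + 11 = 2859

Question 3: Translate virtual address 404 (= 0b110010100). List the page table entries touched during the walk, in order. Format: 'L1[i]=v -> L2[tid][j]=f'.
vaddr = 404 = 0b110010100
Split: l1_idx=3, l2_idx=0, offset=20

Answer: L1[3]=2 -> L2[2][0]=42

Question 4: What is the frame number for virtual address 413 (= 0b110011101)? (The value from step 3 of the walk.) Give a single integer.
vaddr = 413: l1_idx=3, l2_idx=0
L1[3] = 2; L2[2][0] = 42

Answer: 42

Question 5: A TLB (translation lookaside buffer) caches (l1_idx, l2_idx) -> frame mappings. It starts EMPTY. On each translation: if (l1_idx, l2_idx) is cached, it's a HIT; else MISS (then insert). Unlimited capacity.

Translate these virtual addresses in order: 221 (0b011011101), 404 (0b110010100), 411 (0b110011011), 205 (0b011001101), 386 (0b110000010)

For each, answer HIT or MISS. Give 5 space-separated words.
Answer: MISS MISS HIT HIT HIT

Derivation:
vaddr=221: (1,2) not in TLB -> MISS, insert
vaddr=404: (3,0) not in TLB -> MISS, insert
vaddr=411: (3,0) in TLB -> HIT
vaddr=205: (1,2) in TLB -> HIT
vaddr=386: (3,0) in TLB -> HIT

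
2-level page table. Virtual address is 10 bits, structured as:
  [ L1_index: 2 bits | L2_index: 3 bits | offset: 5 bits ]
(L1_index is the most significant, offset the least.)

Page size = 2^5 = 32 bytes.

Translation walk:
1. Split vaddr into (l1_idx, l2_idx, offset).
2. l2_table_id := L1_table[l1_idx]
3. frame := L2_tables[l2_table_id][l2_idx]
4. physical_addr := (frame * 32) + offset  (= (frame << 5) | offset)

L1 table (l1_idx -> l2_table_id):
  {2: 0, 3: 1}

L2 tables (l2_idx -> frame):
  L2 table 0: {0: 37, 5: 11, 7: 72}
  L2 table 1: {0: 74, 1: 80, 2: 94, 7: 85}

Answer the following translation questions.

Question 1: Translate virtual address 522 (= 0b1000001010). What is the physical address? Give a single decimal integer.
vaddr = 522 = 0b1000001010
Split: l1_idx=2, l2_idx=0, offset=10
L1[2] = 0
L2[0][0] = 37
paddr = 37 * 32 + 10 = 1194

Answer: 1194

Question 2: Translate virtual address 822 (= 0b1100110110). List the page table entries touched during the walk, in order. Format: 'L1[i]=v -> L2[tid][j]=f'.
vaddr = 822 = 0b1100110110
Split: l1_idx=3, l2_idx=1, offset=22

Answer: L1[3]=1 -> L2[1][1]=80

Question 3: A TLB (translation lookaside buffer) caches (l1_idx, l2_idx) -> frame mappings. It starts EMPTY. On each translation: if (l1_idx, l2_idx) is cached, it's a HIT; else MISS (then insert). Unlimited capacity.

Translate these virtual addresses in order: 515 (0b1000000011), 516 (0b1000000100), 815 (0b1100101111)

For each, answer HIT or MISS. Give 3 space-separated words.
Answer: MISS HIT MISS

Derivation:
vaddr=515: (2,0) not in TLB -> MISS, insert
vaddr=516: (2,0) in TLB -> HIT
vaddr=815: (3,1) not in TLB -> MISS, insert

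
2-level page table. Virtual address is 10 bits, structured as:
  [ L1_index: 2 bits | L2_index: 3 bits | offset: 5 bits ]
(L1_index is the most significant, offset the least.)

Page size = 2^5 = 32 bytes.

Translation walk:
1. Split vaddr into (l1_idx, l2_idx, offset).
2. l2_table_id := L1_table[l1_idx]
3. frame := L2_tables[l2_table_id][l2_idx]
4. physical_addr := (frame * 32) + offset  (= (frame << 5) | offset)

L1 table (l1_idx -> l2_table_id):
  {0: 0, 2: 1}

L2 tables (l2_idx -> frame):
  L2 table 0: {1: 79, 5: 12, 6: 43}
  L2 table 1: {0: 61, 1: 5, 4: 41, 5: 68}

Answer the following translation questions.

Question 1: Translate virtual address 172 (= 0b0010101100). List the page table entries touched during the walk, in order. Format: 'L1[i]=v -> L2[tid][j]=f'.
vaddr = 172 = 0b0010101100
Split: l1_idx=0, l2_idx=5, offset=12

Answer: L1[0]=0 -> L2[0][5]=12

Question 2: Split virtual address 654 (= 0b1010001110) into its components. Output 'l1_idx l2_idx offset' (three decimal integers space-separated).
Answer: 2 4 14

Derivation:
vaddr = 654 = 0b1010001110
  top 2 bits -> l1_idx = 2
  next 3 bits -> l2_idx = 4
  bottom 5 bits -> offset = 14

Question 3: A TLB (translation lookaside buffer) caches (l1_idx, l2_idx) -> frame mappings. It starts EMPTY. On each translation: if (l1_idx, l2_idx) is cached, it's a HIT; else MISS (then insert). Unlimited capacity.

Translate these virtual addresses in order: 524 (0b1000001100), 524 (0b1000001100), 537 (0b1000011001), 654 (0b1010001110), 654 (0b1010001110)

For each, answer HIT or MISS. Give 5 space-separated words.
Answer: MISS HIT HIT MISS HIT

Derivation:
vaddr=524: (2,0) not in TLB -> MISS, insert
vaddr=524: (2,0) in TLB -> HIT
vaddr=537: (2,0) in TLB -> HIT
vaddr=654: (2,4) not in TLB -> MISS, insert
vaddr=654: (2,4) in TLB -> HIT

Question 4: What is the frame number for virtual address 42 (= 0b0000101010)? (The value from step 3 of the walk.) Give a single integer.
vaddr = 42: l1_idx=0, l2_idx=1
L1[0] = 0; L2[0][1] = 79

Answer: 79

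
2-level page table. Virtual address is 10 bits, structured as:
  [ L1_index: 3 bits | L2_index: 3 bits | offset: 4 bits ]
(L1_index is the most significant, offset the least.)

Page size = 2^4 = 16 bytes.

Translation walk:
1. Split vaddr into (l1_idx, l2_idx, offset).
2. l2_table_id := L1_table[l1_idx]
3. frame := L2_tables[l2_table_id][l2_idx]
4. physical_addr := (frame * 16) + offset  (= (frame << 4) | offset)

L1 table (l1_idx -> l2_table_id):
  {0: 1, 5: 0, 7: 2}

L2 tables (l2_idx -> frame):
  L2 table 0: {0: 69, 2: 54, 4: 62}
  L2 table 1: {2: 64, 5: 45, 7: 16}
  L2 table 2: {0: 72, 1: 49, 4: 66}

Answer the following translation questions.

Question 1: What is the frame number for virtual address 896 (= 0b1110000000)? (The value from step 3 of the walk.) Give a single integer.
vaddr = 896: l1_idx=7, l2_idx=0
L1[7] = 2; L2[2][0] = 72

Answer: 72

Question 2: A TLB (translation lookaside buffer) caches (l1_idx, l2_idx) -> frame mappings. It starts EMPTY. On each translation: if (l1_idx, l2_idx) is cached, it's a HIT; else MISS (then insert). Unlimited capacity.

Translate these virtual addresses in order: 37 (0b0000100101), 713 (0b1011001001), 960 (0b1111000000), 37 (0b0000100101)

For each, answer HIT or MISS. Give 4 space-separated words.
vaddr=37: (0,2) not in TLB -> MISS, insert
vaddr=713: (5,4) not in TLB -> MISS, insert
vaddr=960: (7,4) not in TLB -> MISS, insert
vaddr=37: (0,2) in TLB -> HIT

Answer: MISS MISS MISS HIT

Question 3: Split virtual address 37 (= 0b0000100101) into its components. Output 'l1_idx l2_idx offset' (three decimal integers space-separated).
vaddr = 37 = 0b0000100101
  top 3 bits -> l1_idx = 0
  next 3 bits -> l2_idx = 2
  bottom 4 bits -> offset = 5

Answer: 0 2 5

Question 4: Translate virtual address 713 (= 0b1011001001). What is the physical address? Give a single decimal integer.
vaddr = 713 = 0b1011001001
Split: l1_idx=5, l2_idx=4, offset=9
L1[5] = 0
L2[0][4] = 62
paddr = 62 * 16 + 9 = 1001

Answer: 1001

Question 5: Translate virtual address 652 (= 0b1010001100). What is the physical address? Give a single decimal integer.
Answer: 1116

Derivation:
vaddr = 652 = 0b1010001100
Split: l1_idx=5, l2_idx=0, offset=12
L1[5] = 0
L2[0][0] = 69
paddr = 69 * 16 + 12 = 1116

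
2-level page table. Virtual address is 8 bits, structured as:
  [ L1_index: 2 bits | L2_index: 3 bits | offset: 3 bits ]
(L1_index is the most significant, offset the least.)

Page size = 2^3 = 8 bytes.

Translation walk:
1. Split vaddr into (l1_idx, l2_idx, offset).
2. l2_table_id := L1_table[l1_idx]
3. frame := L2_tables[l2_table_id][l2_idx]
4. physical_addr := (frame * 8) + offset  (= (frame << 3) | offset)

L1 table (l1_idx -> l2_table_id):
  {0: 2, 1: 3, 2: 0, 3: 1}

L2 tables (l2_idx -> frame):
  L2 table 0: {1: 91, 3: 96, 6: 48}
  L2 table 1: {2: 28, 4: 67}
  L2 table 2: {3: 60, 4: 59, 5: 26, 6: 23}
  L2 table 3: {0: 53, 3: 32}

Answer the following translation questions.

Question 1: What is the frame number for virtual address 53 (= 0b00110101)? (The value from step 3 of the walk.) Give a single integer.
vaddr = 53: l1_idx=0, l2_idx=6
L1[0] = 2; L2[2][6] = 23

Answer: 23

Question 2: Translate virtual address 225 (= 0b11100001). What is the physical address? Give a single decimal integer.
vaddr = 225 = 0b11100001
Split: l1_idx=3, l2_idx=4, offset=1
L1[3] = 1
L2[1][4] = 67
paddr = 67 * 8 + 1 = 537

Answer: 537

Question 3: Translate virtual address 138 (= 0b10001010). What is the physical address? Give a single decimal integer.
Answer: 730

Derivation:
vaddr = 138 = 0b10001010
Split: l1_idx=2, l2_idx=1, offset=2
L1[2] = 0
L2[0][1] = 91
paddr = 91 * 8 + 2 = 730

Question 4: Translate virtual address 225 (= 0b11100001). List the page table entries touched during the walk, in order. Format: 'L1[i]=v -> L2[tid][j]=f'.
vaddr = 225 = 0b11100001
Split: l1_idx=3, l2_idx=4, offset=1

Answer: L1[3]=1 -> L2[1][4]=67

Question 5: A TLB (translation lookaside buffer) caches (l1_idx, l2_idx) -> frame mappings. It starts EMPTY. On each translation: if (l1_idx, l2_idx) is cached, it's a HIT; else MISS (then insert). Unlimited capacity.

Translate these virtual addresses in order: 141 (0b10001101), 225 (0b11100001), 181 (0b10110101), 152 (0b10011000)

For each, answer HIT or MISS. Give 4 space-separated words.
vaddr=141: (2,1) not in TLB -> MISS, insert
vaddr=225: (3,4) not in TLB -> MISS, insert
vaddr=181: (2,6) not in TLB -> MISS, insert
vaddr=152: (2,3) not in TLB -> MISS, insert

Answer: MISS MISS MISS MISS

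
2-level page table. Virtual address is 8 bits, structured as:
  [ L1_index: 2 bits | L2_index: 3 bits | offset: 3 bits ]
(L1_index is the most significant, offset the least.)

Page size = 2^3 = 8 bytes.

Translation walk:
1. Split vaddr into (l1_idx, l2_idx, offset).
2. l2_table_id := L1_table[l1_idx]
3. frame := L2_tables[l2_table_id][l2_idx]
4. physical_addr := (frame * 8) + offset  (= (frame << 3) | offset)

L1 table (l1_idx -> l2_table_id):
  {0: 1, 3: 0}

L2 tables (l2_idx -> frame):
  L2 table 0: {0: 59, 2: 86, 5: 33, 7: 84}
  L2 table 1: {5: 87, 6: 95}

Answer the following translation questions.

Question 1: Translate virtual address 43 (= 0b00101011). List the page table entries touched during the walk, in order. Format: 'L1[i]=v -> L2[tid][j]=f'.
Answer: L1[0]=1 -> L2[1][5]=87

Derivation:
vaddr = 43 = 0b00101011
Split: l1_idx=0, l2_idx=5, offset=3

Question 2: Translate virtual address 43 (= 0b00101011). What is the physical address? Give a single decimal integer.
Answer: 699

Derivation:
vaddr = 43 = 0b00101011
Split: l1_idx=0, l2_idx=5, offset=3
L1[0] = 1
L2[1][5] = 87
paddr = 87 * 8 + 3 = 699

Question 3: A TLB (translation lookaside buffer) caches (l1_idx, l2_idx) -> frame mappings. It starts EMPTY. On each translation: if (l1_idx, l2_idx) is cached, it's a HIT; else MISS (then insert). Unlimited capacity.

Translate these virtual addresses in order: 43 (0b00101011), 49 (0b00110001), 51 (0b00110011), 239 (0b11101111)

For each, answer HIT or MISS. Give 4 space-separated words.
Answer: MISS MISS HIT MISS

Derivation:
vaddr=43: (0,5) not in TLB -> MISS, insert
vaddr=49: (0,6) not in TLB -> MISS, insert
vaddr=51: (0,6) in TLB -> HIT
vaddr=239: (3,5) not in TLB -> MISS, insert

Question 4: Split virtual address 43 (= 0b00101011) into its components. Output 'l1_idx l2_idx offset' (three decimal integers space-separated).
Answer: 0 5 3

Derivation:
vaddr = 43 = 0b00101011
  top 2 bits -> l1_idx = 0
  next 3 bits -> l2_idx = 5
  bottom 3 bits -> offset = 3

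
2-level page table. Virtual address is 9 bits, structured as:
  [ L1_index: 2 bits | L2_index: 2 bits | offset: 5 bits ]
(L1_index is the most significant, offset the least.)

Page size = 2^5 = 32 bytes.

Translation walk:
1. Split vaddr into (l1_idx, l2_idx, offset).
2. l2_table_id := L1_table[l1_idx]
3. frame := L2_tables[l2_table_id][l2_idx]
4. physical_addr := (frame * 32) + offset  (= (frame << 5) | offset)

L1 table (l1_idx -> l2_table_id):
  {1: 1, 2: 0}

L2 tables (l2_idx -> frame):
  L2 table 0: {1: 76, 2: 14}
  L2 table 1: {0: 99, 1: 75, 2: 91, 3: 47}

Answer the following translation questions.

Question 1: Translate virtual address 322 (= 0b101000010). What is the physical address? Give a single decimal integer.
Answer: 450

Derivation:
vaddr = 322 = 0b101000010
Split: l1_idx=2, l2_idx=2, offset=2
L1[2] = 0
L2[0][2] = 14
paddr = 14 * 32 + 2 = 450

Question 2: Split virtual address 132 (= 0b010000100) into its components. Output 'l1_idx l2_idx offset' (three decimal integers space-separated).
vaddr = 132 = 0b010000100
  top 2 bits -> l1_idx = 1
  next 2 bits -> l2_idx = 0
  bottom 5 bits -> offset = 4

Answer: 1 0 4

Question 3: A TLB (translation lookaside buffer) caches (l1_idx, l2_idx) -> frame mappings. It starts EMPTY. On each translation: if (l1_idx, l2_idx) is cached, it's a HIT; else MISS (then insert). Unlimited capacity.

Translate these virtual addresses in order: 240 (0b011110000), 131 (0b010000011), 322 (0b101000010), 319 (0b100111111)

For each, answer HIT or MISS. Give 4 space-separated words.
Answer: MISS MISS MISS MISS

Derivation:
vaddr=240: (1,3) not in TLB -> MISS, insert
vaddr=131: (1,0) not in TLB -> MISS, insert
vaddr=322: (2,2) not in TLB -> MISS, insert
vaddr=319: (2,1) not in TLB -> MISS, insert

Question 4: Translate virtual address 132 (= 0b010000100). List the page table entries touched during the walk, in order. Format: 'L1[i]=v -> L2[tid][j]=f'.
Answer: L1[1]=1 -> L2[1][0]=99

Derivation:
vaddr = 132 = 0b010000100
Split: l1_idx=1, l2_idx=0, offset=4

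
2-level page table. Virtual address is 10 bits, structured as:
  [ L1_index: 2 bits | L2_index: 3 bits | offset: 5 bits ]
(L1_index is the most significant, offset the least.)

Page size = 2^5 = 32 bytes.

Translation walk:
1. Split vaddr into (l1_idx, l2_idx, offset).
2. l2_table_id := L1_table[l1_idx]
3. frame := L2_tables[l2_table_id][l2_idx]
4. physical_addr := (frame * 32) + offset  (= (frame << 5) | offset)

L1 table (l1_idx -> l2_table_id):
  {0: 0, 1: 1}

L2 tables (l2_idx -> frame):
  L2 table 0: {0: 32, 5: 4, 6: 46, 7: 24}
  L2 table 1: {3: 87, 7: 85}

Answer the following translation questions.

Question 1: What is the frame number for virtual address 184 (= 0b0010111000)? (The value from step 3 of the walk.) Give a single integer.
vaddr = 184: l1_idx=0, l2_idx=5
L1[0] = 0; L2[0][5] = 4

Answer: 4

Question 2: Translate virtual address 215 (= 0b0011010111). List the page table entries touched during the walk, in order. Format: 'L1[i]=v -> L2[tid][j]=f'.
vaddr = 215 = 0b0011010111
Split: l1_idx=0, l2_idx=6, offset=23

Answer: L1[0]=0 -> L2[0][6]=46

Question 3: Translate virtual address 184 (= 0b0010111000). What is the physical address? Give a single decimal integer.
Answer: 152

Derivation:
vaddr = 184 = 0b0010111000
Split: l1_idx=0, l2_idx=5, offset=24
L1[0] = 0
L2[0][5] = 4
paddr = 4 * 32 + 24 = 152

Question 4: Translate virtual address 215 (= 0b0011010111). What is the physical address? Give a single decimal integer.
vaddr = 215 = 0b0011010111
Split: l1_idx=0, l2_idx=6, offset=23
L1[0] = 0
L2[0][6] = 46
paddr = 46 * 32 + 23 = 1495

Answer: 1495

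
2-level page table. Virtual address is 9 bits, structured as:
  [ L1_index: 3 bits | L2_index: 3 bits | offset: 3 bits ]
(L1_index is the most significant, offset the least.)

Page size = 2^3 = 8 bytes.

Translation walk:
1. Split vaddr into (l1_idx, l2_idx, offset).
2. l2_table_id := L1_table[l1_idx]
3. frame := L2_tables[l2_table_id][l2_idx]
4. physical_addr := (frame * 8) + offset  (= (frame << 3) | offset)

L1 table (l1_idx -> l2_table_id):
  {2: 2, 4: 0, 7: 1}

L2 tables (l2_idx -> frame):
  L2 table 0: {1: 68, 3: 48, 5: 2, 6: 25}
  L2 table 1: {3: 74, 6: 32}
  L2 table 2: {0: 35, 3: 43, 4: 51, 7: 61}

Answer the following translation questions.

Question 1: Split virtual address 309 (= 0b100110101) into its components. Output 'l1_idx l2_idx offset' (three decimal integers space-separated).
Answer: 4 6 5

Derivation:
vaddr = 309 = 0b100110101
  top 3 bits -> l1_idx = 4
  next 3 bits -> l2_idx = 6
  bottom 3 bits -> offset = 5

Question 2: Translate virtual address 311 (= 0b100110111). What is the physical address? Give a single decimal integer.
vaddr = 311 = 0b100110111
Split: l1_idx=4, l2_idx=6, offset=7
L1[4] = 0
L2[0][6] = 25
paddr = 25 * 8 + 7 = 207

Answer: 207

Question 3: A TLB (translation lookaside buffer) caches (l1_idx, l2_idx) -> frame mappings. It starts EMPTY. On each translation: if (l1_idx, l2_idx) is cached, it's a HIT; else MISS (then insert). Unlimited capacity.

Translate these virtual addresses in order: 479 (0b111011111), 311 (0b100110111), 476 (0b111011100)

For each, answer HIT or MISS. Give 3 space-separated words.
vaddr=479: (7,3) not in TLB -> MISS, insert
vaddr=311: (4,6) not in TLB -> MISS, insert
vaddr=476: (7,3) in TLB -> HIT

Answer: MISS MISS HIT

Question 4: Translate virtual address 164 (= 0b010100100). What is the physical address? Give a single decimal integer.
Answer: 412

Derivation:
vaddr = 164 = 0b010100100
Split: l1_idx=2, l2_idx=4, offset=4
L1[2] = 2
L2[2][4] = 51
paddr = 51 * 8 + 4 = 412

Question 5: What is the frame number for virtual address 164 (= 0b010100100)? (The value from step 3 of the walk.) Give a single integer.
Answer: 51

Derivation:
vaddr = 164: l1_idx=2, l2_idx=4
L1[2] = 2; L2[2][4] = 51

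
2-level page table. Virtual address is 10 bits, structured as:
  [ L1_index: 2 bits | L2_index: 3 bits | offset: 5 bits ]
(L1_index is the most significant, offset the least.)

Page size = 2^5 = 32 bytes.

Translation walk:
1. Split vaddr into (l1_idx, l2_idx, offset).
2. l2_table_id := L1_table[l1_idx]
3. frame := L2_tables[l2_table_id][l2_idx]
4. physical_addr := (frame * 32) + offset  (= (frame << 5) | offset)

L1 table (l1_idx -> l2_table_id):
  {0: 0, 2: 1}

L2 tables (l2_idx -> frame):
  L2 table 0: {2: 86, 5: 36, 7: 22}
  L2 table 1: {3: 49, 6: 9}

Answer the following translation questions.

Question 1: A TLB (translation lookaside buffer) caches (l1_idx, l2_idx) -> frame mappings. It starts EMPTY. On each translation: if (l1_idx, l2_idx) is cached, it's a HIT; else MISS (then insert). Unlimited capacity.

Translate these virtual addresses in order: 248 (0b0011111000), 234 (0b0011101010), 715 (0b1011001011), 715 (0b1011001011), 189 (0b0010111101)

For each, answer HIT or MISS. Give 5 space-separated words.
Answer: MISS HIT MISS HIT MISS

Derivation:
vaddr=248: (0,7) not in TLB -> MISS, insert
vaddr=234: (0,7) in TLB -> HIT
vaddr=715: (2,6) not in TLB -> MISS, insert
vaddr=715: (2,6) in TLB -> HIT
vaddr=189: (0,5) not in TLB -> MISS, insert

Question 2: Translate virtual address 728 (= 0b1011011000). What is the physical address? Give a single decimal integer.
Answer: 312

Derivation:
vaddr = 728 = 0b1011011000
Split: l1_idx=2, l2_idx=6, offset=24
L1[2] = 1
L2[1][6] = 9
paddr = 9 * 32 + 24 = 312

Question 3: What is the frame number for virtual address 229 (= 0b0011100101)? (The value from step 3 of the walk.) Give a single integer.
Answer: 22

Derivation:
vaddr = 229: l1_idx=0, l2_idx=7
L1[0] = 0; L2[0][7] = 22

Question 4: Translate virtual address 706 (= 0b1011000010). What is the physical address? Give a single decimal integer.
vaddr = 706 = 0b1011000010
Split: l1_idx=2, l2_idx=6, offset=2
L1[2] = 1
L2[1][6] = 9
paddr = 9 * 32 + 2 = 290

Answer: 290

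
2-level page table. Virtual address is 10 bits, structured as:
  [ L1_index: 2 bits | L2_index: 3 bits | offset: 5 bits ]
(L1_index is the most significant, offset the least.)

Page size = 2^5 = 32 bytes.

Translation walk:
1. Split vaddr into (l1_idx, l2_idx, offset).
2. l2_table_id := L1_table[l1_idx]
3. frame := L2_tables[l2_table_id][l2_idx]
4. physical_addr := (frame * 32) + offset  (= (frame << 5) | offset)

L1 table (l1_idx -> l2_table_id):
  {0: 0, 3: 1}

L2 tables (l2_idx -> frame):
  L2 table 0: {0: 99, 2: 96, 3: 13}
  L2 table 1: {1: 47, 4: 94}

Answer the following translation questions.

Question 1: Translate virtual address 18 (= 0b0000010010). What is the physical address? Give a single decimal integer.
vaddr = 18 = 0b0000010010
Split: l1_idx=0, l2_idx=0, offset=18
L1[0] = 0
L2[0][0] = 99
paddr = 99 * 32 + 18 = 3186

Answer: 3186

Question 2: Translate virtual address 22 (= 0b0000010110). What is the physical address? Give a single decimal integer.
Answer: 3190

Derivation:
vaddr = 22 = 0b0000010110
Split: l1_idx=0, l2_idx=0, offset=22
L1[0] = 0
L2[0][0] = 99
paddr = 99 * 32 + 22 = 3190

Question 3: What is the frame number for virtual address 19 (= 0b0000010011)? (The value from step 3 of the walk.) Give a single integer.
Answer: 99

Derivation:
vaddr = 19: l1_idx=0, l2_idx=0
L1[0] = 0; L2[0][0] = 99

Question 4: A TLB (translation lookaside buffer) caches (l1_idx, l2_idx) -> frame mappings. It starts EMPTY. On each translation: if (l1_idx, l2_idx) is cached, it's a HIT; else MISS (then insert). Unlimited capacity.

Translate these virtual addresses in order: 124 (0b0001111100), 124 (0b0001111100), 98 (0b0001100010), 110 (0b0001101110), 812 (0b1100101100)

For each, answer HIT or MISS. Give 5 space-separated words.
Answer: MISS HIT HIT HIT MISS

Derivation:
vaddr=124: (0,3) not in TLB -> MISS, insert
vaddr=124: (0,3) in TLB -> HIT
vaddr=98: (0,3) in TLB -> HIT
vaddr=110: (0,3) in TLB -> HIT
vaddr=812: (3,1) not in TLB -> MISS, insert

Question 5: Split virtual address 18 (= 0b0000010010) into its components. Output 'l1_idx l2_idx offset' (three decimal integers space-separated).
Answer: 0 0 18

Derivation:
vaddr = 18 = 0b0000010010
  top 2 bits -> l1_idx = 0
  next 3 bits -> l2_idx = 0
  bottom 5 bits -> offset = 18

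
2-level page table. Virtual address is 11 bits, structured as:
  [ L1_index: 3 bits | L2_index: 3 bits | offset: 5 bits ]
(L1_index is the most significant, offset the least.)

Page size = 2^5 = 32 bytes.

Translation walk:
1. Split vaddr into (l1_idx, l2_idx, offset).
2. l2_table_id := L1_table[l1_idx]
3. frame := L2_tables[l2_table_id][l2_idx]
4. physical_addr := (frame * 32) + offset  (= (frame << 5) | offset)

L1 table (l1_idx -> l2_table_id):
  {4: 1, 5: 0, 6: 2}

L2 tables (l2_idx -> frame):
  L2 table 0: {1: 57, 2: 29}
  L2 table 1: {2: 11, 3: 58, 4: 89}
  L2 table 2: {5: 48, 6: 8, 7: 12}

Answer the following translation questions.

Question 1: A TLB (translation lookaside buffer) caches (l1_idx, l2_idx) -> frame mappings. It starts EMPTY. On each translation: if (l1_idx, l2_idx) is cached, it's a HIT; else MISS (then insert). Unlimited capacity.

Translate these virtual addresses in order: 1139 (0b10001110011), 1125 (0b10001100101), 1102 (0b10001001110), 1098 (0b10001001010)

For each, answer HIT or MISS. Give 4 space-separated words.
Answer: MISS HIT MISS HIT

Derivation:
vaddr=1139: (4,3) not in TLB -> MISS, insert
vaddr=1125: (4,3) in TLB -> HIT
vaddr=1102: (4,2) not in TLB -> MISS, insert
vaddr=1098: (4,2) in TLB -> HIT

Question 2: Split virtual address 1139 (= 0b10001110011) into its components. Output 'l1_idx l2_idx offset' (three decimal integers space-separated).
vaddr = 1139 = 0b10001110011
  top 3 bits -> l1_idx = 4
  next 3 bits -> l2_idx = 3
  bottom 5 bits -> offset = 19

Answer: 4 3 19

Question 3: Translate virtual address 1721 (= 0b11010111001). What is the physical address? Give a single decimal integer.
Answer: 1561

Derivation:
vaddr = 1721 = 0b11010111001
Split: l1_idx=6, l2_idx=5, offset=25
L1[6] = 2
L2[2][5] = 48
paddr = 48 * 32 + 25 = 1561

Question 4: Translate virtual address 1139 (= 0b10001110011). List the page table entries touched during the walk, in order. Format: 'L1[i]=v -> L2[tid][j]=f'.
Answer: L1[4]=1 -> L2[1][3]=58

Derivation:
vaddr = 1139 = 0b10001110011
Split: l1_idx=4, l2_idx=3, offset=19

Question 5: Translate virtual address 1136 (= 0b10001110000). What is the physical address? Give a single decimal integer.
Answer: 1872

Derivation:
vaddr = 1136 = 0b10001110000
Split: l1_idx=4, l2_idx=3, offset=16
L1[4] = 1
L2[1][3] = 58
paddr = 58 * 32 + 16 = 1872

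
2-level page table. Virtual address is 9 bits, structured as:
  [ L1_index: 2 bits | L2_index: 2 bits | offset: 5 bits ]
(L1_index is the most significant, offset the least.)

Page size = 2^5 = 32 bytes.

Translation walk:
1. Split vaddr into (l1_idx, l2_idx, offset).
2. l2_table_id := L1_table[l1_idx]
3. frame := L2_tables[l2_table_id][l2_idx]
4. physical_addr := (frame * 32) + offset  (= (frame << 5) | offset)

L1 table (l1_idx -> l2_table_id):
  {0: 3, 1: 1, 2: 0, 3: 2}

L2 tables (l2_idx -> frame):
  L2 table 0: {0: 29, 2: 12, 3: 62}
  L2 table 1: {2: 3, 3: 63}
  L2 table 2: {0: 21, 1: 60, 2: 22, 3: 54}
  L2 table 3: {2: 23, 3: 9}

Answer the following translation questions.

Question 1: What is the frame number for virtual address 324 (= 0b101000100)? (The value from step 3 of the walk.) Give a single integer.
Answer: 12

Derivation:
vaddr = 324: l1_idx=2, l2_idx=2
L1[2] = 0; L2[0][2] = 12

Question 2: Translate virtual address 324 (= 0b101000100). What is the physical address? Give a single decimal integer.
Answer: 388

Derivation:
vaddr = 324 = 0b101000100
Split: l1_idx=2, l2_idx=2, offset=4
L1[2] = 0
L2[0][2] = 12
paddr = 12 * 32 + 4 = 388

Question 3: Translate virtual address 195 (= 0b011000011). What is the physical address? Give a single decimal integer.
Answer: 99

Derivation:
vaddr = 195 = 0b011000011
Split: l1_idx=1, l2_idx=2, offset=3
L1[1] = 1
L2[1][2] = 3
paddr = 3 * 32 + 3 = 99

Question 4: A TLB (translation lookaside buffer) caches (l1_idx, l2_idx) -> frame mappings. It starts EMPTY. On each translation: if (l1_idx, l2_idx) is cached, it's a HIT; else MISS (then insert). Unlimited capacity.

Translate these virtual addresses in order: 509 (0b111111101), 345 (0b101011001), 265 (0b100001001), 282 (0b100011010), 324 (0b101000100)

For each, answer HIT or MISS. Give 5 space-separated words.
vaddr=509: (3,3) not in TLB -> MISS, insert
vaddr=345: (2,2) not in TLB -> MISS, insert
vaddr=265: (2,0) not in TLB -> MISS, insert
vaddr=282: (2,0) in TLB -> HIT
vaddr=324: (2,2) in TLB -> HIT

Answer: MISS MISS MISS HIT HIT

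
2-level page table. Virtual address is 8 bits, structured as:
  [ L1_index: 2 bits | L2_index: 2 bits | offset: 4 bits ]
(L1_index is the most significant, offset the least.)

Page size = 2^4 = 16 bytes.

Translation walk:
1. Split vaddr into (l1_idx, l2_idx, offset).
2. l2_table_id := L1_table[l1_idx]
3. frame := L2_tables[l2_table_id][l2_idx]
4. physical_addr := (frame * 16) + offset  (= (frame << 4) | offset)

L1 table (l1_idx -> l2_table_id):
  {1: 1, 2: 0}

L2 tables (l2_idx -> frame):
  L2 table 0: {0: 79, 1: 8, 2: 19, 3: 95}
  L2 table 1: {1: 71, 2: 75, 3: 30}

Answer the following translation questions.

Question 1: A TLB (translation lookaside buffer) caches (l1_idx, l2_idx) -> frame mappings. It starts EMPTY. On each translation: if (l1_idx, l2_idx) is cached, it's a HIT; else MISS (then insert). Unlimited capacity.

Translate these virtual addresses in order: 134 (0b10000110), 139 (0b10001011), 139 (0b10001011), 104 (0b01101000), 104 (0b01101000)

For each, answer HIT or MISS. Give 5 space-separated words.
Answer: MISS HIT HIT MISS HIT

Derivation:
vaddr=134: (2,0) not in TLB -> MISS, insert
vaddr=139: (2,0) in TLB -> HIT
vaddr=139: (2,0) in TLB -> HIT
vaddr=104: (1,2) not in TLB -> MISS, insert
vaddr=104: (1,2) in TLB -> HIT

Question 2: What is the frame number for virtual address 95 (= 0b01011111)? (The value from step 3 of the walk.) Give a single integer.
Answer: 71

Derivation:
vaddr = 95: l1_idx=1, l2_idx=1
L1[1] = 1; L2[1][1] = 71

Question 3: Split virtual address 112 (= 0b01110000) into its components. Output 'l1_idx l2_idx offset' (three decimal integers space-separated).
vaddr = 112 = 0b01110000
  top 2 bits -> l1_idx = 1
  next 2 bits -> l2_idx = 3
  bottom 4 bits -> offset = 0

Answer: 1 3 0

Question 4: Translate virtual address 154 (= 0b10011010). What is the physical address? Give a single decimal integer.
vaddr = 154 = 0b10011010
Split: l1_idx=2, l2_idx=1, offset=10
L1[2] = 0
L2[0][1] = 8
paddr = 8 * 16 + 10 = 138

Answer: 138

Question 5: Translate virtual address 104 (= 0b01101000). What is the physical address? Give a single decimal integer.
vaddr = 104 = 0b01101000
Split: l1_idx=1, l2_idx=2, offset=8
L1[1] = 1
L2[1][2] = 75
paddr = 75 * 16 + 8 = 1208

Answer: 1208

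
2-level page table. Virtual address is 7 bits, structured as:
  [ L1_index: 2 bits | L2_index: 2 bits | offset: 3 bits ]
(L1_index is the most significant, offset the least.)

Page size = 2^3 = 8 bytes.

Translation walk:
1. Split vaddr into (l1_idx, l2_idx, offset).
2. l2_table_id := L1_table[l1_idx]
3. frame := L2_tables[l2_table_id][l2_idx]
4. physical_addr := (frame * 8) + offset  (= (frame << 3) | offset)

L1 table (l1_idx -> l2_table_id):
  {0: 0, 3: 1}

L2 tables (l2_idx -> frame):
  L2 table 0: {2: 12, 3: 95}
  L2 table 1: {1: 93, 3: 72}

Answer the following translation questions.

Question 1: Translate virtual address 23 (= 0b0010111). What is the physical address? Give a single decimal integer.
vaddr = 23 = 0b0010111
Split: l1_idx=0, l2_idx=2, offset=7
L1[0] = 0
L2[0][2] = 12
paddr = 12 * 8 + 7 = 103

Answer: 103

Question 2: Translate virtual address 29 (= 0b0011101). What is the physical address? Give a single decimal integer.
vaddr = 29 = 0b0011101
Split: l1_idx=0, l2_idx=3, offset=5
L1[0] = 0
L2[0][3] = 95
paddr = 95 * 8 + 5 = 765

Answer: 765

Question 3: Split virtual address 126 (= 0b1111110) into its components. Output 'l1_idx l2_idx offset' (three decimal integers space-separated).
Answer: 3 3 6

Derivation:
vaddr = 126 = 0b1111110
  top 2 bits -> l1_idx = 3
  next 2 bits -> l2_idx = 3
  bottom 3 bits -> offset = 6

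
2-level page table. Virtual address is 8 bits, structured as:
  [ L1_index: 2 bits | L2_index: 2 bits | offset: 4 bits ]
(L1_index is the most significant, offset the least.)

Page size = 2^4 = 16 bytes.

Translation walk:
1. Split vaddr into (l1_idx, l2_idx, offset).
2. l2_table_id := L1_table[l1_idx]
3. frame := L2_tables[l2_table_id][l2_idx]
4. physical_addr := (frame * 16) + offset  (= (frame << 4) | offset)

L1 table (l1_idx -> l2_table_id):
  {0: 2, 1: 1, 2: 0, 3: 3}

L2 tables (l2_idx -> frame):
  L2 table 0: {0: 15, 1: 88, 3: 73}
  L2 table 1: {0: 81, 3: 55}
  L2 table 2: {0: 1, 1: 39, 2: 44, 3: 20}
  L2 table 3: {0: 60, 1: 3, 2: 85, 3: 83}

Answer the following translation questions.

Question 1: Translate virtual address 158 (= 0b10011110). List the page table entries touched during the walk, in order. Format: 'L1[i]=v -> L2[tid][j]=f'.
Answer: L1[2]=0 -> L2[0][1]=88

Derivation:
vaddr = 158 = 0b10011110
Split: l1_idx=2, l2_idx=1, offset=14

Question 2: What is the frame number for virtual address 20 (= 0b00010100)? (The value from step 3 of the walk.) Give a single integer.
Answer: 39

Derivation:
vaddr = 20: l1_idx=0, l2_idx=1
L1[0] = 2; L2[2][1] = 39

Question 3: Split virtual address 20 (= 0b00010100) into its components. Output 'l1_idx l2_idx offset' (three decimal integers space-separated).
Answer: 0 1 4

Derivation:
vaddr = 20 = 0b00010100
  top 2 bits -> l1_idx = 0
  next 2 bits -> l2_idx = 1
  bottom 4 bits -> offset = 4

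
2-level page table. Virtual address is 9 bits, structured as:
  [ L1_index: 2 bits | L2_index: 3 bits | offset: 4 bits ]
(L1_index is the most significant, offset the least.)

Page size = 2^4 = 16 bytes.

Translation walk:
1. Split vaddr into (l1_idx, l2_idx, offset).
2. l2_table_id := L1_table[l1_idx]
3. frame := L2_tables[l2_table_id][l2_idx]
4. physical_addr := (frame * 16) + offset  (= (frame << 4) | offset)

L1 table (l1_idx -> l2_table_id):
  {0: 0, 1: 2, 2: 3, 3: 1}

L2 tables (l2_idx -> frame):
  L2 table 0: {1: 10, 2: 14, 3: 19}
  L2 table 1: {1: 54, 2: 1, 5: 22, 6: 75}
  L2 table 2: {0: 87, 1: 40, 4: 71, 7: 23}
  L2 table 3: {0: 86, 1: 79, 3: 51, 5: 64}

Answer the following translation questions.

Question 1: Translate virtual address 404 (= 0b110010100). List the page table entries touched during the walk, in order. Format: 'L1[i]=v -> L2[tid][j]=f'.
Answer: L1[3]=1 -> L2[1][1]=54

Derivation:
vaddr = 404 = 0b110010100
Split: l1_idx=3, l2_idx=1, offset=4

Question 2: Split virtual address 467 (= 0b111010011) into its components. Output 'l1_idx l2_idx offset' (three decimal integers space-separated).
vaddr = 467 = 0b111010011
  top 2 bits -> l1_idx = 3
  next 3 bits -> l2_idx = 5
  bottom 4 bits -> offset = 3

Answer: 3 5 3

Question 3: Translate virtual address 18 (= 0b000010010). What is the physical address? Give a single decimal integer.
vaddr = 18 = 0b000010010
Split: l1_idx=0, l2_idx=1, offset=2
L1[0] = 0
L2[0][1] = 10
paddr = 10 * 16 + 2 = 162

Answer: 162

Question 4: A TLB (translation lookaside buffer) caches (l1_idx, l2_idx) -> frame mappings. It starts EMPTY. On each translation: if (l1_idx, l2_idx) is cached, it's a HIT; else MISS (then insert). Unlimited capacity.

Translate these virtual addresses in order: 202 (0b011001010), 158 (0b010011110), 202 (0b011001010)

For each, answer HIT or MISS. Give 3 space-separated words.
Answer: MISS MISS HIT

Derivation:
vaddr=202: (1,4) not in TLB -> MISS, insert
vaddr=158: (1,1) not in TLB -> MISS, insert
vaddr=202: (1,4) in TLB -> HIT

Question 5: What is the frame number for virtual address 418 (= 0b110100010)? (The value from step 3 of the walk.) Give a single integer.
vaddr = 418: l1_idx=3, l2_idx=2
L1[3] = 1; L2[1][2] = 1

Answer: 1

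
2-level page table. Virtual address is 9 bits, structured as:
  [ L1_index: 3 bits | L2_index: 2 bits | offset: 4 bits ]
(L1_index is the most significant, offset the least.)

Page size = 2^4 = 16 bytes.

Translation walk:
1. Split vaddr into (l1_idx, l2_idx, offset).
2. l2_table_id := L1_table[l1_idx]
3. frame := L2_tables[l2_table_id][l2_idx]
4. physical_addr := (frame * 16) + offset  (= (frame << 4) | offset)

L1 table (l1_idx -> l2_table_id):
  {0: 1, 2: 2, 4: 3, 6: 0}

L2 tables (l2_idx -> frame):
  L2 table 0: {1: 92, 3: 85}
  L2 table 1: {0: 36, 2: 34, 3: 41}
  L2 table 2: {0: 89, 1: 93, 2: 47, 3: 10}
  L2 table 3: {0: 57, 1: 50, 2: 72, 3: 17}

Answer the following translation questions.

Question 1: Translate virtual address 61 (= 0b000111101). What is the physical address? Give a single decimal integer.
Answer: 669

Derivation:
vaddr = 61 = 0b000111101
Split: l1_idx=0, l2_idx=3, offset=13
L1[0] = 1
L2[1][3] = 41
paddr = 41 * 16 + 13 = 669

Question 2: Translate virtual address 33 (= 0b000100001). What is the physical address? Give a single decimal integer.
vaddr = 33 = 0b000100001
Split: l1_idx=0, l2_idx=2, offset=1
L1[0] = 1
L2[1][2] = 34
paddr = 34 * 16 + 1 = 545

Answer: 545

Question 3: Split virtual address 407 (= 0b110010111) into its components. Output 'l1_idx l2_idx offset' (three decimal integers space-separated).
Answer: 6 1 7

Derivation:
vaddr = 407 = 0b110010111
  top 3 bits -> l1_idx = 6
  next 2 bits -> l2_idx = 1
  bottom 4 bits -> offset = 7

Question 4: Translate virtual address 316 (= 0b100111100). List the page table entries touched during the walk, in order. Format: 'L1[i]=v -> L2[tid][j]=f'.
Answer: L1[4]=3 -> L2[3][3]=17

Derivation:
vaddr = 316 = 0b100111100
Split: l1_idx=4, l2_idx=3, offset=12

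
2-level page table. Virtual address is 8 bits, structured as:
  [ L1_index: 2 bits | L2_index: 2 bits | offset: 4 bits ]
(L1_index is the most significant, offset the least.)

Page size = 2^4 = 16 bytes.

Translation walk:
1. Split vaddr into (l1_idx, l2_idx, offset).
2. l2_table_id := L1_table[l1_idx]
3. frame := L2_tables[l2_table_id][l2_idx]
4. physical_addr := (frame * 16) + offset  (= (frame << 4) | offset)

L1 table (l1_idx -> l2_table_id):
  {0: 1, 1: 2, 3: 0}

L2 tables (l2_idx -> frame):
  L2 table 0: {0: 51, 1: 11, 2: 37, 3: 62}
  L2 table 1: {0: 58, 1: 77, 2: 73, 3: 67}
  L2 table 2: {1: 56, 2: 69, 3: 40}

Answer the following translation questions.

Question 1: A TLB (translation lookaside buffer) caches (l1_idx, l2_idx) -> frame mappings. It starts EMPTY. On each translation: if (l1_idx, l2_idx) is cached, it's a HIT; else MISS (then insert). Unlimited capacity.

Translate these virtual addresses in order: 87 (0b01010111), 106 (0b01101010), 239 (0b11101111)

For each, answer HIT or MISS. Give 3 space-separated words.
vaddr=87: (1,1) not in TLB -> MISS, insert
vaddr=106: (1,2) not in TLB -> MISS, insert
vaddr=239: (3,2) not in TLB -> MISS, insert

Answer: MISS MISS MISS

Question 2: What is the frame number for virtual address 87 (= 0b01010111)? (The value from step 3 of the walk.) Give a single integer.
vaddr = 87: l1_idx=1, l2_idx=1
L1[1] = 2; L2[2][1] = 56

Answer: 56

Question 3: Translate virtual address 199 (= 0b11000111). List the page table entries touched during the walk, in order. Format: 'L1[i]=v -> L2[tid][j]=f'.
Answer: L1[3]=0 -> L2[0][0]=51

Derivation:
vaddr = 199 = 0b11000111
Split: l1_idx=3, l2_idx=0, offset=7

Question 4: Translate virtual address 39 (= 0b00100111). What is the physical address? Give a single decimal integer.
vaddr = 39 = 0b00100111
Split: l1_idx=0, l2_idx=2, offset=7
L1[0] = 1
L2[1][2] = 73
paddr = 73 * 16 + 7 = 1175

Answer: 1175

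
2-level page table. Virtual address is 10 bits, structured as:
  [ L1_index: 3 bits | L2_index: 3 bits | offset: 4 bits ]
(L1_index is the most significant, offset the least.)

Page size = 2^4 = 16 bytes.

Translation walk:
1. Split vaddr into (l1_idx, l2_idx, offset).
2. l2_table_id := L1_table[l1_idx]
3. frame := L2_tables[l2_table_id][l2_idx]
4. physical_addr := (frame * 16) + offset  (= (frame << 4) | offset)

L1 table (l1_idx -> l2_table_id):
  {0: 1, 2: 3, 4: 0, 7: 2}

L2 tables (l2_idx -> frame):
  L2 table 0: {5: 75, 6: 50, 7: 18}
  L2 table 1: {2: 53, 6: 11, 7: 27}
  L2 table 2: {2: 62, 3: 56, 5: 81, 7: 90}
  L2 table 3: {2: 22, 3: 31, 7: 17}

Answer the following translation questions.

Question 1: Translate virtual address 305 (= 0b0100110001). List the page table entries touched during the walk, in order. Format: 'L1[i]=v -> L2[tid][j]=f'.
vaddr = 305 = 0b0100110001
Split: l1_idx=2, l2_idx=3, offset=1

Answer: L1[2]=3 -> L2[3][3]=31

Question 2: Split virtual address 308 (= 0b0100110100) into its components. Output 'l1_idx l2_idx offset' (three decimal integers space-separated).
vaddr = 308 = 0b0100110100
  top 3 bits -> l1_idx = 2
  next 3 bits -> l2_idx = 3
  bottom 4 bits -> offset = 4

Answer: 2 3 4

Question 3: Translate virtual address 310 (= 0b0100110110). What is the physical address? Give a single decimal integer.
vaddr = 310 = 0b0100110110
Split: l1_idx=2, l2_idx=3, offset=6
L1[2] = 3
L2[3][3] = 31
paddr = 31 * 16 + 6 = 502

Answer: 502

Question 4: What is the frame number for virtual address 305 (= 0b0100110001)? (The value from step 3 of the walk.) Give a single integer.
Answer: 31

Derivation:
vaddr = 305: l1_idx=2, l2_idx=3
L1[2] = 3; L2[3][3] = 31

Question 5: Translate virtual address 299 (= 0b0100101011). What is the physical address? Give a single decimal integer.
Answer: 363

Derivation:
vaddr = 299 = 0b0100101011
Split: l1_idx=2, l2_idx=2, offset=11
L1[2] = 3
L2[3][2] = 22
paddr = 22 * 16 + 11 = 363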